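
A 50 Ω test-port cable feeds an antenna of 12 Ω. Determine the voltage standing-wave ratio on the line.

Γ = (12 − 50)/(12 + 50) = -0.613
VSWR = (1 + 0.613)/(1 − 0.613)

VSWR ≈ 4.17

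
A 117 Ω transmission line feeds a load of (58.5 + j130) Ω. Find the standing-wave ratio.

VSWR ≈ 4.76

Γ = (Z_L − Z_0)/(Z_L + Z_0) = (-58.5 + j130)/(175.5 + j130)
|Γ| = 143/218 = 0.653
VSWR = (1 + |Γ|)/(1 − |Γ|) = 1.65/0.347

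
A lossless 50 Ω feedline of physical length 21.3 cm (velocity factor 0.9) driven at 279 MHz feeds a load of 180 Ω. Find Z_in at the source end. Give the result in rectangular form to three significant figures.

Z_in ≈ 14.4 − j8.75 Ω

λ = v/f = 0.9·c / 279 MHz = 0.968 m
βl = 2π·l/λ = 2π × 0.22 = 79.2°
tan(βl) = tan(79.2°) = 5.26
Z_in = Z_0·(Z_L + jZ_0·tanβl)/(Z_0 + jZ_L·tanβl)
     = 50·(180 + j263)/(50 + j947)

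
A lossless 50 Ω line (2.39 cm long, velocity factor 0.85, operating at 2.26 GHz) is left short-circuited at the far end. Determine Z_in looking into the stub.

Z_in ≈ +j204 Ω

λ = v/f = 0.85·c / 2.26 GHz = 0.113 m
βl = 2π·l/λ = 2π × 0.212 = 76.3°
tan(βl) = 4.09
For a short-circuited stub, Z_in = jZ_0·tan(βl)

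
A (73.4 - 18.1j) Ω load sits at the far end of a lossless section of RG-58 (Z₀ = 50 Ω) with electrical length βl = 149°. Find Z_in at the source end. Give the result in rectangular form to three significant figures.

Z_in ≈ 71.9 + j19.5 Ω

tan(βl) = tan(149°) = -0.601
Z_in = Z_0·(Z_L + jZ_0·tanβl)/(Z_0 + jZ_L·tanβl)
     = 50·(73.4 − j48.1)/(39.1 − j44.1)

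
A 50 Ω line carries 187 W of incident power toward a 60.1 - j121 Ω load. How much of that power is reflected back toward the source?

P_reflected ≈ 103 W

|Γ| = |(10.1 − j121)/(110.1 − j121)| = 0.742
|Γ|² = 0.551
P_refl = |Γ|²·P_inc = 103 W, P_del = (1 − |Γ|²)·P_inc = 84 W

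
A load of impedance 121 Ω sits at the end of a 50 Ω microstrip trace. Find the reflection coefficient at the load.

Γ = 0.415

Γ = (Z_L − Z_0)/(Z_L + Z_0) = (121 − 50)/(121 + 50) = 71/171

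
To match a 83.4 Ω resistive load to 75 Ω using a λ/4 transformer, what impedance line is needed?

Z_qwt ≈ 79.1 Ω

Z_qwt = √(Z_0·R_L) = √(75 × 83.4) = √6255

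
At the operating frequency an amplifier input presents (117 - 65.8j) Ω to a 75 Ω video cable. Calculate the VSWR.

VSWR ≈ 2.25

Γ = (Z_L − Z_0)/(Z_L + Z_0) = (42 − j65.8)/(192 − j65.8)
|Γ| = 78.1/203 = 0.385
VSWR = (1 + |Γ|)/(1 − |Γ|) = 1.38/0.615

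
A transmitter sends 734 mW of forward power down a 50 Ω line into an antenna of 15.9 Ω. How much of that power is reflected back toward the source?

Γ = (15.9 − 50)/(15.9 + 50) = -0.517
|Γ|² = 0.268
P_refl = |Γ|²·P_inc = 197 mW, P_del = (1 − |Γ|²)·P_inc = 537 mW

P_reflected ≈ 197 mW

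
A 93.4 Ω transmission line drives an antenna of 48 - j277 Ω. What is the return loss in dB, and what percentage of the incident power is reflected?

RL ≈ 0.891 dB; 81.5% of incident power reflected

Γ = (-45.4 − j277)/(141.4 − j277), |Γ| = 0.903
RL = −20·log₁₀(0.903) = 0.891 dB
P_refl/P_inc = |Γ|² = 0.815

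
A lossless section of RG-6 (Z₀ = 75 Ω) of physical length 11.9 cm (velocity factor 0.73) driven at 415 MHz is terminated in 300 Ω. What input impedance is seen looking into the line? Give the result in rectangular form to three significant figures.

λ = v/f = 0.73·c / 415 MHz = 0.528 m
βl = 2π·l/λ = 2π × 0.226 = 81.2°
tan(βl) = tan(81.2°) = 6.45
Z_in = Z_0·(Z_L + jZ_0·tanβl)/(Z_0 + jZ_L·tanβl)
     = 75·(300 + j483)/(75 + j1930)

Z_in ≈ 19.2 − j10.9 Ω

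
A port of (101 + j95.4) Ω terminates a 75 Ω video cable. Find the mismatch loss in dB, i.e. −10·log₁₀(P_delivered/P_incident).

mismatch loss ≈ 1.21 dB

Γ = (26 + j95.4)/(176 + j95.4), |Γ| = 0.494
|Γ|² = 0.244, so P_del/P_inc = 1 − |Γ|² = 0.756
ML = −10·log₁₀(1 − |Γ|²)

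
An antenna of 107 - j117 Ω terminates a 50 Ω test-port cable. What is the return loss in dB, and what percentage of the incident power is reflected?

Γ = (57 − j117)/(157 − j117), |Γ| = 0.665
RL = −20·log₁₀(0.665) = 3.55 dB
P_refl/P_inc = |Γ|² = 0.442

RL ≈ 3.55 dB; 44.2% of incident power reflected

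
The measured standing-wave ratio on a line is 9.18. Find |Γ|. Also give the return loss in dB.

|Γ| ≈ 0.804; return loss ≈ 1.9 dB

|Γ| = (S − 1)/(S + 1) = (9.18 − 1)/(9.18 + 1) = 8.18/10.2
RL = −20·log₁₀|Γ| = −20·log₁₀(0.804)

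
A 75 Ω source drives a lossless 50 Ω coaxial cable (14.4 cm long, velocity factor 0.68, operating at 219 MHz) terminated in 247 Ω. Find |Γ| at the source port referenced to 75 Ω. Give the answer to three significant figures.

|Γ| ≈ 0.719

λ = v/f = 0.68·c / 219 MHz = 0.932 m
βl = 2π·l/λ = 2π × 0.155 = 55.7°
tan(βl) = 1.46
Z_in = Z_0·(Z_L + jZ_0·tanβl)/(Z_0 + jZ_L·tanβl) = 14.6 − j32.2 Ω
Γ_s = (Z_in − Z_s)/(Z_in + Z_s) = (-60.4 − j32.2)/(89.6 − j32.2), |Γ_s| = 0.719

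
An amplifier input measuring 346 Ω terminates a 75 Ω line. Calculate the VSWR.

VSWR ≈ 4.61

For a purely resistive load, VSWR = R_L/Z_0 or Z_0/R_L (whichever > 1) = 346/75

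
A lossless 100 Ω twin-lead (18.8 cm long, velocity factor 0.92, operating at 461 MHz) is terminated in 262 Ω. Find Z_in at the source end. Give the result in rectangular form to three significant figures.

λ = v/f = 0.92·c / 461 MHz = 0.599 m
βl = 2π·l/λ = 2π × 0.314 = 113°
tan(βl) = tan(113°) = -2.35
Z_in = Z_0·(Z_L + jZ_0·tanβl)/(Z_0 + jZ_L·tanβl)
     = 100·(262 − j235)/(100 − j616)

Z_in ≈ 43.9 + j35.4 Ω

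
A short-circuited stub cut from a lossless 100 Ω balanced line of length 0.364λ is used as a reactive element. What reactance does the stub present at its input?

βl = 2π × 0.364 = 131°
tan(βl) = -1.15
For a short-circuited stub, Z_in = jZ_0·tan(βl)

X_in ≈ -115 Ω (capacitive)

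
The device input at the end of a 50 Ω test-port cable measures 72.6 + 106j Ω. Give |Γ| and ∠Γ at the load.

Γ ≈ 0.669 ∠ 37.1°

Γ = (Z_L − Z_0)/(Z_L + Z_0) = (22.6 + j106)/(122.6 + j106)
|Γ| = 108/162 = 0.669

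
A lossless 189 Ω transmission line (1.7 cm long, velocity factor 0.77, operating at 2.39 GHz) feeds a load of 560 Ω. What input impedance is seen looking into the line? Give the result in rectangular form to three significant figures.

λ = v/f = 0.77·c / 2.39 GHz = 0.0967 m
βl = 2π·l/λ = 2π × 0.176 = 63.3°
tan(βl) = tan(63.3°) = 1.99
Z_in = Z_0·(Z_L + jZ_0·tanβl)/(Z_0 + jZ_L·tanβl)
     = 189·(560 + j376)/(189 + j1110)

Z_in ≈ 77.7 − j81.8 Ω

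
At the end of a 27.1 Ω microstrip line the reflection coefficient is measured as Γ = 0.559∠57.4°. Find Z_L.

Z_L = Z_0·(1 + Γ)/(1 − Γ) = 27.1·(1.3 + j0.471)/(0.699 − j0.471)

Z_L ≈ 26.2 + j35.9 Ω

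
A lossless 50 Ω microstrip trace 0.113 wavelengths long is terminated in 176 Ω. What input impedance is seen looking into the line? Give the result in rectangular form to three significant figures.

βl = 2π × 0.113 = 40.7°
tan(βl) = tan(40.7°) = 0.86
Z_in = Z_0·(Z_L + jZ_0·tanβl)/(Z_0 + jZ_L·tanβl)
     = 50·(176 + j43)/(50 + j151)

Z_in ≈ 30.1 − j48.2 Ω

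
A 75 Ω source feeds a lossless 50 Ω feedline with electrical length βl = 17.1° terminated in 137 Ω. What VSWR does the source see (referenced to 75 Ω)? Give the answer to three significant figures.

tan(βl) = 0.308
Z_in = Z_0·(Z_L + jZ_0·tanβl)/(Z_0 + jZ_L·tanβl) = 87.7 − j58.5 Ω
Γ_s = (Z_in − Z_s)/(Z_in + Z_s) = (12.7 − j58.5)/(163 − j58.5), |Γ_s| = 0.346
VSWR = (1 + |Γ_s|)/(1 − |Γ_s|)

VSWR ≈ 2.06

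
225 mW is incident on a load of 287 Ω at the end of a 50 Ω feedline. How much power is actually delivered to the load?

P_delivered ≈ 114 mW

Γ = (287 − 50)/(287 + 50) = 0.703
|Γ|² = 0.495
P_refl = |Γ|²·P_inc = 111 mW, P_del = (1 − |Γ|²)·P_inc = 114 mW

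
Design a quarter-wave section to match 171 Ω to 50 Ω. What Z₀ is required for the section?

Z_qwt = √(Z_0·R_L) = √(50 × 171) = √8550

Z_qwt ≈ 92.5 Ω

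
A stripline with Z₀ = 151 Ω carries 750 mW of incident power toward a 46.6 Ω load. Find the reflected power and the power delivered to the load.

P_reflected ≈ 209 mW; P_delivered ≈ 541 mW

Γ = (46.6 − 151)/(46.6 + 151) = -0.528
|Γ|² = 0.279
P_refl = |Γ|²·P_inc = 209 mW, P_del = (1 − |Γ|²)·P_inc = 541 mW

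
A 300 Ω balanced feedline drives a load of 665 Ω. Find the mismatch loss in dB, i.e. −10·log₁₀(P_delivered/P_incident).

Γ = (665 − 300)/(665 + 300) = 0.378
|Γ|² = 0.143, so P_del/P_inc = 1 − |Γ|² = 0.857
ML = −10·log₁₀(1 − |Γ|²)

mismatch loss ≈ 0.671 dB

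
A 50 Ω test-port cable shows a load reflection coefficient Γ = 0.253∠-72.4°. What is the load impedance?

Z_L = Z_0·(1 + Γ)/(1 − Γ) = 50·(1.08 − j0.241)/(0.924 + j0.241)

Z_L ≈ 51.4 − j26.5 Ω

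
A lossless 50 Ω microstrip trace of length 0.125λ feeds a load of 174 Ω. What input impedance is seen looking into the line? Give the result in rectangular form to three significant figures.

βl = 2π × 0.125 = 45°
tan(βl) = tan(45°) = 1
Z_in = Z_0·(Z_L + jZ_0·tanβl)/(Z_0 + jZ_L·tanβl)
     = 50·(174 + j50)/(50 + j174)

Z_in ≈ 26.5 − j42.4 Ω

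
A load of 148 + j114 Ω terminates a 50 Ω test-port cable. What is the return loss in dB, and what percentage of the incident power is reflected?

RL ≈ 3.64 dB; 43.3% of incident power reflected

Γ = (98 + j114)/(198 + j114), |Γ| = 0.658
RL = −20·log₁₀(0.658) = 3.64 dB
P_refl/P_inc = |Γ|² = 0.433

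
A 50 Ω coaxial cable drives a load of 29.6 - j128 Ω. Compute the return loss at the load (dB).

Γ = (-20.4 − j128)/(79.6 − j128), |Γ| = 0.86
RL = −20·log₁₀|Γ| = −20·log₁₀(0.86)

RL ≈ 1.31 dB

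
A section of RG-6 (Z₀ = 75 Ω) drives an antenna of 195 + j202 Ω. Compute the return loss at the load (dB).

Γ = (120 + j202)/(270 + j202), |Γ| = 0.697
RL = −20·log₁₀|Γ| = −20·log₁₀(0.697)

RL ≈ 3.14 dB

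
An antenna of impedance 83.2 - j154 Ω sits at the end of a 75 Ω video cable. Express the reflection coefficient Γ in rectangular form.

Γ ≈ 0.513 − j0.474

Γ = (Z_L − Z_0)/(Z_L + Z_0) = (8.2 − j154)/(158.2 − j154)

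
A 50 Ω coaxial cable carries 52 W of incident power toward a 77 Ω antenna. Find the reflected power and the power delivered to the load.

P_reflected ≈ 2.35 W; P_delivered ≈ 49.6 W

Γ = (77 − 50)/(77 + 50) = 0.213
|Γ|² = 0.0452
P_refl = |Γ|²·P_inc = 2.35 W, P_del = (1 − |Γ|²)·P_inc = 49.6 W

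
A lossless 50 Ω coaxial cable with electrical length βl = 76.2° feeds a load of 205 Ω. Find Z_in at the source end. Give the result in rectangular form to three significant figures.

tan(βl) = tan(76.2°) = 4.07
Z_in = Z_0·(Z_L + jZ_0·tanβl)/(Z_0 + jZ_L·tanβl)
     = 50·(205 + j204)/(50 + j835)

Z_in ≈ 12.9 − j11.5 Ω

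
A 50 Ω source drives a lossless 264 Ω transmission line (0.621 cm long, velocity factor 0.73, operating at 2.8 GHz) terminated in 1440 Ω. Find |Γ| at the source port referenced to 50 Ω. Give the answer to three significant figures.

λ = v/f = 0.73·c / 2.8 GHz = 0.0782 m
βl = 2π·l/λ = 2π × 0.0794 = 28.6°
tan(βl) = 0.545
Z_in = Z_0·(Z_L + jZ_0·tanβl)/(Z_0 + jZ_L·tanβl) = 190 − j421 Ω
Γ_s = (Z_in − Z_s)/(Z_in + Z_s) = (140 − j421)/(240 − j421), |Γ_s| = 0.915

|Γ| ≈ 0.915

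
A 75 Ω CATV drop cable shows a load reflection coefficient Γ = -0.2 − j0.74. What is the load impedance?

Z_L = Z_0·(1 + Γ)/(1 − Γ) = 75·(0.8 − j0.74)/(1.2 + j0.74)

Z_L ≈ 15.6 − j55.8 Ω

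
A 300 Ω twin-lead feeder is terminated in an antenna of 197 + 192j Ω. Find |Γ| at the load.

|Γ| ≈ 0.409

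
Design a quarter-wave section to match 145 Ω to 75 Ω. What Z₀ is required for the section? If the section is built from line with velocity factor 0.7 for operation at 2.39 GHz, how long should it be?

Z_qwt ≈ 104 Ω; length ≈ 2.2 cm

Z_qwt = √(Z_0·R_L) = √(75 × 145) = √10880
λ = 0.7·c/f = 0.0879 m, so l = λ/4 = 0.022 m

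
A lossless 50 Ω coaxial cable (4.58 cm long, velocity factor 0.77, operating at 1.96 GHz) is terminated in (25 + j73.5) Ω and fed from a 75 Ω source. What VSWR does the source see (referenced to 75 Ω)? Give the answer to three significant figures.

λ = v/f = 0.77·c / 1.96 GHz = 0.118 m
βl = 2π·l/λ = 2π × 0.389 = 140°
tan(βl) = -0.842
Z_in = Z_0·(Z_L + jZ_0·tanβl)/(Z_0 + jZ_L·tanβl) = 8.24 + j15.6 Ω
Γ_s = (Z_in − Z_s)/(Z_in + Z_s) = (-66.8 + j15.6)/(83.2 + j15.6), |Γ_s| = 0.81
VSWR = (1 + |Γ_s|)/(1 − |Γ_s|)

VSWR ≈ 9.5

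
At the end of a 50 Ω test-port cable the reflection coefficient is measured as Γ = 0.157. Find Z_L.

Z_L = Z_0·(1 + Γ)/(1 − Γ) = 50·(1.16)/(0.843)

Z_L ≈ 68.6 Ω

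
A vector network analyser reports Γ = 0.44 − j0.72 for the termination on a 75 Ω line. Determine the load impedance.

Z_L = Z_0·(1 + Γ)/(1 − Γ) = 75·(1.44 − j0.72)/(0.56 + j0.72)

Z_L ≈ 26 − j130 Ω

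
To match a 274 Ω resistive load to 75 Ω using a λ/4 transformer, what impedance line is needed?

Z_qwt = √(Z_0·R_L) = √(75 × 274) = √20550

Z_qwt ≈ 143 Ω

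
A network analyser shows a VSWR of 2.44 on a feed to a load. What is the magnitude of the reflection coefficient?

|Γ| ≈ 0.419

|Γ| = (S − 1)/(S + 1) = (2.44 − 1)/(2.44 + 1) = 1.44/3.44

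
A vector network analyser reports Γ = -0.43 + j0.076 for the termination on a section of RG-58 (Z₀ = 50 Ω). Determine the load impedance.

Z_L = Z_0·(1 + Γ)/(1 − Γ) = 50·(0.57 + j0.076)/(1.43 − j0.076)

Z_L ≈ 19.7 + j3.71 Ω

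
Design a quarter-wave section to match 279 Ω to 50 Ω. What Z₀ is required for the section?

Z_qwt ≈ 118 Ω

Z_qwt = √(Z_0·R_L) = √(50 × 279) = √13950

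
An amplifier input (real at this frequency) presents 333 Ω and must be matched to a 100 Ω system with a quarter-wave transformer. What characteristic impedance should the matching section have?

Z_qwt ≈ 182 Ω

Z_qwt = √(Z_0·R_L) = √(100 × 333) = √33300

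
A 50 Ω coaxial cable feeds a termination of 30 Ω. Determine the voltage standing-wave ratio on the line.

VSWR ≈ 1.67

Γ = (30 − 50)/(30 + 50) = -0.25
VSWR = (1 + 0.25)/(1 − 0.25)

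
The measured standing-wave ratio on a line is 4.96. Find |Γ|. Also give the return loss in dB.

|Γ| = (S − 1)/(S + 1) = (4.96 − 1)/(4.96 + 1) = 3.96/5.96
RL = −20·log₁₀|Γ| = −20·log₁₀(0.664)

|Γ| ≈ 0.664; return loss ≈ 3.55 dB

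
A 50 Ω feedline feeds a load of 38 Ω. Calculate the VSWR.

Γ = (38 − 50)/(38 + 50) = -0.136
VSWR = (1 + 0.136)/(1 − 0.136)

VSWR ≈ 1.32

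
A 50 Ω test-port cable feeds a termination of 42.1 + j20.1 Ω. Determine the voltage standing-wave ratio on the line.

VSWR ≈ 1.59

Γ = (Z_L − Z_0)/(Z_L + Z_0) = (-7.9 + j20.1)/(92.1 + j20.1)
|Γ| = 21.6/94.3 = 0.229
VSWR = (1 + |Γ|)/(1 − |Γ|) = 1.23/0.771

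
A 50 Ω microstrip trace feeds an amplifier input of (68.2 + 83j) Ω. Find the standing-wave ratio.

Γ = (Z_L − Z_0)/(Z_L + Z_0) = (18.2 + j83)/(118.2 + j83)
|Γ| = 85/144 = 0.588
VSWR = (1 + |Γ|)/(1 − |Γ|) = 1.59/0.412

VSWR ≈ 3.86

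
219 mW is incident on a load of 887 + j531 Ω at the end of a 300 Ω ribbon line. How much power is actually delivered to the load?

P_delivered ≈ 138 mW

|Γ| = |(587 + j531)/(1187 + j531)| = 0.609
|Γ|² = 0.371
P_refl = |Γ|²·P_inc = 81.1 mW, P_del = (1 − |Γ|²)·P_inc = 138 mW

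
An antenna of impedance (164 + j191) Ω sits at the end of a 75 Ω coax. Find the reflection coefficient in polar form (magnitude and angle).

Γ ≈ 0.689 ∠ 26.4°

Γ = (Z_L − Z_0)/(Z_L + Z_0) = (89 + j191)/(239 + j191)
|Γ| = 211/306 = 0.689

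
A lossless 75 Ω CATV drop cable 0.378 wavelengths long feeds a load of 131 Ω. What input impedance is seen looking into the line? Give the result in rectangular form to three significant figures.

βl = 2π × 0.378 = 136°
tan(βl) = tan(136°) = -0.963
Z_in = Z_0·(Z_L + jZ_0·tanβl)/(Z_0 + jZ_L·tanβl)
     = 75·(131 − j72.2)/(75 − j126)

Z_in ≈ 65.9 + j38.7 Ω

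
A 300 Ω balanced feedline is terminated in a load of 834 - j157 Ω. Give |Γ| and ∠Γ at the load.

Γ = (Z_L − Z_0)/(Z_L + Z_0) = (534 − j157)/(1134 − j157)
|Γ| = 557/1140 = 0.486

Γ ≈ 0.486 ∠ -8.5°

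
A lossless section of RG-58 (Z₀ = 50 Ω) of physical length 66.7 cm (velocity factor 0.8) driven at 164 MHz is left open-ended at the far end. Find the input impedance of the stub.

Z_in ≈ +j175 Ω

λ = v/f = 0.8·c / 164 MHz = 1.46 m
βl = 2π·l/λ = 2π × 0.456 = 164°
tan(βl) = -0.285
For an open-ended stub, Z_in = −jZ_0·cot(βl) = −jZ_0/tan(βl)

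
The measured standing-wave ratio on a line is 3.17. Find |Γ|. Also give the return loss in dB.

|Γ| ≈ 0.52; return loss ≈ 5.67 dB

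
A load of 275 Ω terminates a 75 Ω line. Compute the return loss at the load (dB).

RL ≈ 4.86 dB

Γ = (275 − 75)/(275 + 75) = 0.571
RL = −20·log₁₀|Γ| = −20·log₁₀(0.571)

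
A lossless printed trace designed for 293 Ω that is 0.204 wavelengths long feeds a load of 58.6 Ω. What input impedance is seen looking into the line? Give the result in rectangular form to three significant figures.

Z_in ≈ 497 + j651 Ω

βl = 2π × 0.204 = 73.4°
tan(βl) = tan(73.4°) = 3.36
Z_in = Z_0·(Z_L + jZ_0·tanβl)/(Z_0 + jZ_L·tanβl)
     = 293·(58.6 + j985)/(293 + j197)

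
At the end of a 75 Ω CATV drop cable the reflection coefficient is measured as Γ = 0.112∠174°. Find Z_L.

Z_L = Z_0·(1 + Γ)/(1 − Γ) = 75·(0.889 + j0.0117)/(1.11 − j0.0117)

Z_L ≈ 60 + j1.42 Ω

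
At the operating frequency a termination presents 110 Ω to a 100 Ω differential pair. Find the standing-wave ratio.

For a purely resistive load, VSWR = R_L/Z_0 or Z_0/R_L (whichever > 1) = 110/100

VSWR ≈ 1.1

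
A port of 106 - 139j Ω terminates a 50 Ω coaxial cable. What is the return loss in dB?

Γ = (56 − j139)/(156 − j139), |Γ| = 0.717
RL = −20·log₁₀|Γ| = −20·log₁₀(0.717)

RL ≈ 2.89 dB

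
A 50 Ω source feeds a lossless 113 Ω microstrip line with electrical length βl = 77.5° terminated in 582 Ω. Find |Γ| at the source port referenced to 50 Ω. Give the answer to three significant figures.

tan(βl) = 4.51
Z_in = Z_0·(Z_L + jZ_0·tanβl)/(Z_0 + jZ_L·tanβl) = 23 − j24.1 Ω
Γ_s = (Z_in − Z_s)/(Z_in + Z_s) = (-27 − j24.1)/(73 − j24.1), |Γ_s| = 0.471

|Γ| ≈ 0.471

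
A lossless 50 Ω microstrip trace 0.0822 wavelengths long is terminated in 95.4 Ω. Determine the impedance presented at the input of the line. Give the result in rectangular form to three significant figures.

βl = 2π × 0.0822 = 29.6°
tan(βl) = tan(29.6°) = 0.568
Z_in = Z_0·(Z_L + jZ_0·tanβl)/(Z_0 + jZ_L·tanβl)
     = 50·(95.4 + j28.4)/(50 + j54.2)

Z_in ≈ 58 − j34.5 Ω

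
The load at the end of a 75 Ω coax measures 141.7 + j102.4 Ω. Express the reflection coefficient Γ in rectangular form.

Γ ≈ 0.434 + j0.267

Γ = (Z_L − Z_0)/(Z_L + Z_0) = (66.7 + j102.4)/(216.7 + j102.4)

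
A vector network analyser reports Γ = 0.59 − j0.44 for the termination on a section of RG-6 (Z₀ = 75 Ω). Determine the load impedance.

Z_L ≈ 95 − j182 Ω

Z_L = Z_0·(1 + Γ)/(1 − Γ) = 75·(1.59 − j0.44)/(0.41 + j0.44)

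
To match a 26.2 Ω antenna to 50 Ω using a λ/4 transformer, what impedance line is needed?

Z_qwt ≈ 36.2 Ω

Z_qwt = √(Z_0·R_L) = √(50 × 26.2) = √1310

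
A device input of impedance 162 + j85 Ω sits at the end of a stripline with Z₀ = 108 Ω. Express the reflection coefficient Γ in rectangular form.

Γ ≈ 0.272 + j0.229

Γ = (Z_L − Z_0)/(Z_L + Z_0) = (54 + j85)/(270 + j85)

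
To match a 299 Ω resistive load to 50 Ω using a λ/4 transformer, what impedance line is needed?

Z_qwt ≈ 122 Ω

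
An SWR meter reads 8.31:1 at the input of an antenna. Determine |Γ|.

|Γ| = (S − 1)/(S + 1) = (8.31 − 1)/(8.31 + 1) = 7.31/9.31

|Γ| ≈ 0.785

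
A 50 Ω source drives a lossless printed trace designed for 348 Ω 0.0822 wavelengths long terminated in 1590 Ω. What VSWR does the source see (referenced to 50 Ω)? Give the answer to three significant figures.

VSWR ≈ 24.6

βl = 2π × 0.0822 = 29.6°
tan(βl) = 0.568
Z_in = Z_0·(Z_L + jZ_0·tanβl)/(Z_0 + jZ_L·tanβl) = 272 − j508 Ω
Γ_s = (Z_in − Z_s)/(Z_in + Z_s) = (222 − j508)/(322 − j508), |Γ_s| = 0.922
VSWR = (1 + |Γ_s|)/(1 − |Γ_s|)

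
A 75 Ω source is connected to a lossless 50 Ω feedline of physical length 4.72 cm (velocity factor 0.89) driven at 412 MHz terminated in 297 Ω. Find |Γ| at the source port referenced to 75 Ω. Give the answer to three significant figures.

|Γ| ≈ 0.664

λ = v/f = 0.89·c / 412 MHz = 0.648 m
βl = 2π·l/λ = 2π × 0.0728 = 26.2°
tan(βl) = 0.492
Z_in = Z_0·(Z_L + jZ_0·tanβl)/(Z_0 + jZ_L·tanβl) = 38.6 − j88.3 Ω
Γ_s = (Z_in − Z_s)/(Z_in + Z_s) = (-36.4 − j88.3)/(114 − j88.3), |Γ_s| = 0.664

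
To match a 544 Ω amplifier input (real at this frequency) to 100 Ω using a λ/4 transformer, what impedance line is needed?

Z_qwt = √(Z_0·R_L) = √(100 × 544) = √54400

Z_qwt ≈ 233 Ω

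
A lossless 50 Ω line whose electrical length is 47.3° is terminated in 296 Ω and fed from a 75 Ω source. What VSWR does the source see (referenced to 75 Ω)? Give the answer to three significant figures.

tan(βl) = 1.08
Z_in = Z_0·(Z_L + jZ_0·tanβl)/(Z_0 + jZ_L·tanβl) = 15.3 − j43.8 Ω
Γ_s = (Z_in − Z_s)/(Z_in + Z_s) = (-59.7 − j43.8)/(90.3 − j43.8), |Γ_s| = 0.738
VSWR = (1 + |Γ_s|)/(1 − |Γ_s|)

VSWR ≈ 6.64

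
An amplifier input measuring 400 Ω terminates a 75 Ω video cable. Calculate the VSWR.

Γ = (400 − 75)/(400 + 75) = 0.684
VSWR = (1 + 0.684)/(1 − 0.684)

VSWR ≈ 5.33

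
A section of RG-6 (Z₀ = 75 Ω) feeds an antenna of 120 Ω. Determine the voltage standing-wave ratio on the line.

Γ = (120 − 75)/(120 + 75) = 0.231
VSWR = (1 + 0.231)/(1 − 0.231)

VSWR ≈ 1.6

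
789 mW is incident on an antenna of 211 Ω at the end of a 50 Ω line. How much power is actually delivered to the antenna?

Γ = (211 − 50)/(211 + 50) = 0.617
|Γ|² = 0.381
P_refl = |Γ|²·P_inc = 300 mW, P_del = (1 − |Γ|²)·P_inc = 489 mW

P_delivered ≈ 489 mW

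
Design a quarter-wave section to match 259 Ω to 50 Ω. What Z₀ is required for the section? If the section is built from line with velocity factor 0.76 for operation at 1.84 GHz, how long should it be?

Z_qwt ≈ 114 Ω; length ≈ 3.1 cm

Z_qwt = √(Z_0·R_L) = √(50 × 259) = √12950
λ = 0.76·c/f = 0.124 m, so l = λ/4 = 0.031 m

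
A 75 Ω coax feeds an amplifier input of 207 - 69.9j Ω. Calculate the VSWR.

Γ = (Z_L − Z_0)/(Z_L + Z_0) = (132 − j69.9)/(282 − j69.9)
|Γ| = 149/291 = 0.514
VSWR = (1 + |Γ|)/(1 − |Γ|) = 1.51/0.486

VSWR ≈ 3.12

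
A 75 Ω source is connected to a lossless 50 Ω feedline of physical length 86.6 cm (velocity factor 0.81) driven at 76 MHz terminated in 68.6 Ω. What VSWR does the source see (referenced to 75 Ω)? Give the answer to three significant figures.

λ = v/f = 0.81·c / 76 MHz = 3.2 m
βl = 2π·l/λ = 2π × 0.271 = 97.5°
tan(βl) = -7.59
Z_in = Z_0·(Z_L + jZ_0·tanβl)/(Z_0 + jZ_L·tanβl) = 36.7 + j3.06 Ω
Γ_s = (Z_in − Z_s)/(Z_in + Z_s) = (-38.3 + j3.06)/(112 + j3.06), |Γ_s| = 0.343
VSWR = (1 + |Γ_s|)/(1 − |Γ_s|)

VSWR ≈ 2.05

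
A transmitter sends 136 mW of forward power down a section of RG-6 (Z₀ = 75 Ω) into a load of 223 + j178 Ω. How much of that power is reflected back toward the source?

P_reflected ≈ 60.5 mW

|Γ| = |(148 + j178)/(298 + j178)| = 0.667
|Γ|² = 0.445
P_refl = |Γ|²·P_inc = 60.5 mW, P_del = (1 − |Γ|²)·P_inc = 75.5 mW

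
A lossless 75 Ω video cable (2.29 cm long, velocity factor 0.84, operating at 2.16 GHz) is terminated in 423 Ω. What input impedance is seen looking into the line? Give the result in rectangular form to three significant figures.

λ = v/f = 0.84·c / 2.16 GHz = 0.117 m
βl = 2π·l/λ = 2π × 0.196 = 70.7°
tan(βl) = tan(70.7°) = 2.85
Z_in = Z_0·(Z_L + jZ_0·tanβl)/(Z_0 + jZ_L·tanβl)
     = 75·(423 + j214)/(75 + j1210)

Z_in ≈ 14.9 − j25.4 Ω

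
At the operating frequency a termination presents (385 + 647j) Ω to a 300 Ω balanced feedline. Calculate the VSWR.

VSWR ≈ 5.51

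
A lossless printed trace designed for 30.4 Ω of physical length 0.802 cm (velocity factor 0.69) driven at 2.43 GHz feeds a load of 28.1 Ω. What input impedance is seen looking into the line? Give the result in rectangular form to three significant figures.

λ = v/f = 0.69·c / 2.43 GHz = 0.0852 m
βl = 2π·l/λ = 2π × 0.0941 = 33.9°
tan(βl) = tan(33.9°) = 0.672
Z_in = Z_0·(Z_L + jZ_0·tanβl)/(Z_0 + jZ_L·tanβl)
     = 30.4·(28.1 + j20.4)/(30.4 + j18.9)

Z_in ≈ 29.4 + j2.15 Ω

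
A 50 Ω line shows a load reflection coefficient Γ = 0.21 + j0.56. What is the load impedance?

Z_L ≈ 34.2 + j59.7 Ω

Z_L = Z_0·(1 + Γ)/(1 − Γ) = 50·(1.21 + j0.56)/(0.79 − j0.56)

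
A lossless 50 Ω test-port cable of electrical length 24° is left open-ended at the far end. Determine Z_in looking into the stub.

tan(βl) = 0.445
For an open-ended stub, Z_in = −jZ_0·cot(βl) = −jZ_0/tan(βl)

Z_in ≈ −j112 Ω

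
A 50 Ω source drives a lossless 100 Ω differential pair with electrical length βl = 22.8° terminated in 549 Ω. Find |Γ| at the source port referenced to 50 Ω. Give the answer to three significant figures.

tan(βl) = 0.42
Z_in = Z_0·(Z_L + jZ_0·tanβl)/(Z_0 + jZ_L·tanβl) = 102 − j194 Ω
Γ_s = (Z_in − Z_s)/(Z_in + Z_s) = (52.1 − j194)/(152 − j194), |Γ_s| = 0.814

|Γ| ≈ 0.814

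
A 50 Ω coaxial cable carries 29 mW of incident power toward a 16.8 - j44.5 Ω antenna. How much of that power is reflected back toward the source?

P_reflected ≈ 13.9 mW

|Γ| = |(-33.2 − j44.5)/(66.8 − j44.5)| = 0.692
|Γ|² = 0.478
P_refl = |Γ|²·P_inc = 13.9 mW, P_del = (1 − |Γ|²)·P_inc = 15.1 mW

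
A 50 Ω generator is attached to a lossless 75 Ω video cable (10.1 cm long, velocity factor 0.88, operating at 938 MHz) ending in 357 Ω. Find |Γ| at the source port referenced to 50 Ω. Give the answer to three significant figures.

λ = v/f = 0.88·c / 938 MHz = 0.281 m
βl = 2π·l/λ = 2π × 0.359 = 129°
tan(βl) = -1.23
Z_in = Z_0·(Z_L + jZ_0·tanβl)/(Z_0 + jZ_L·tanβl) = 25.5 + j56.8 Ω
Γ_s = (Z_in − Z_s)/(Z_in + Z_s) = (-24.5 + j56.8)/(75.5 + j56.8), |Γ_s| = 0.655

|Γ| ≈ 0.655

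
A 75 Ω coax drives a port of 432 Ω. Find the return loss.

Γ = (432 − 75)/(432 + 75) = 0.704
RL = −20·log₁₀|Γ| = −20·log₁₀(0.704)

RL ≈ 3.05 dB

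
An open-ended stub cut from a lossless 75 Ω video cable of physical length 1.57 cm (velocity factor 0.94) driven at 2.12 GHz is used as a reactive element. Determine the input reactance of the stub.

X_in ≈ -81.9 Ω (capacitive)

λ = v/f = 0.94·c / 2.12 GHz = 0.133 m
βl = 2π·l/λ = 2π × 0.118 = 42.5°
tan(βl) = 0.916
For an open-ended stub, Z_in = −jZ_0·cot(βl) = −jZ_0/tan(βl)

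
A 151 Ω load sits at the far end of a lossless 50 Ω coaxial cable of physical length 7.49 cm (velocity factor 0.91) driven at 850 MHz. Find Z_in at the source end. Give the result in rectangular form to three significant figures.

λ = v/f = 0.91·c / 850 MHz = 0.321 m
βl = 2π·l/λ = 2π × 0.233 = 84°
tan(βl) = tan(84°) = 9.44
Z_in = Z_0·(Z_L + jZ_0·tanβl)/(Z_0 + jZ_L·tanβl)
     = 50·(151 + j472)/(50 + j1430)

Z_in ≈ 16.7 − j4.71 Ω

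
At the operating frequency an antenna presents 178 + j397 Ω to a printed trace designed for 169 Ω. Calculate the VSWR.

Γ = (Z_L − Z_0)/(Z_L + Z_0) = (9 + j397)/(347 + j397)
|Γ| = 397/527 = 0.753
VSWR = (1 + |Γ|)/(1 − |Γ|) = 1.75/0.247

VSWR ≈ 7.1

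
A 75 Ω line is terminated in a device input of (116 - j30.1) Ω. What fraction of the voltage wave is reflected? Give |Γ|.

|Γ| ≈ 0.263

Γ = (Z_L − Z_0)/(Z_L + Z_0) = (41 − j30.1)/(191 − j30.1)
|Γ| = 50.9/193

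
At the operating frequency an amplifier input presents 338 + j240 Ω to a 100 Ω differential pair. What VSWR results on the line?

VSWR ≈ 5.19

Γ = (Z_L − Z_0)/(Z_L + Z_0) = (238 + j240)/(438 + j240)
|Γ| = 338/499 = 0.677
VSWR = (1 + |Γ|)/(1 − |Γ|) = 1.68/0.323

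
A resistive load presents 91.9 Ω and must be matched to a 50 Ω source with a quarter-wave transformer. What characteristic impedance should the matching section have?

Z_qwt ≈ 67.8 Ω

Z_qwt = √(Z_0·R_L) = √(50 × 91.9) = √4595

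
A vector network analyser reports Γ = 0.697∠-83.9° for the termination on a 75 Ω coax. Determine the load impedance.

Z_L ≈ 28.8 − j77.7 Ω

Z_L = Z_0·(1 + Γ)/(1 − Γ) = 75·(1.07 − j0.693)/(0.926 + j0.693)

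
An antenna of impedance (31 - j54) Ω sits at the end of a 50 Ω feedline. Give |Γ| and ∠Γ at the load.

Γ ≈ 0.588 ∠ -75.7°

Γ = (Z_L − Z_0)/(Z_L + Z_0) = (-19 − j54)/(81 − j54)
|Γ| = 57.2/97.3 = 0.588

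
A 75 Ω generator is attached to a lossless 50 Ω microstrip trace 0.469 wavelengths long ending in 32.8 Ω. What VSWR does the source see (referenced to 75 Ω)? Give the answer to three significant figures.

βl = 2π × 0.469 = 169°
tan(βl) = -0.197
Z_in = Z_0·(Z_L + jZ_0·tanβl)/(Z_0 + jZ_L·tanβl) = 33.5 − j5.53 Ω
Γ_s = (Z_in − Z_s)/(Z_in + Z_s) = (-41.5 − j5.53)/(109 − j5.53), |Γ_s| = 0.385
VSWR = (1 + |Γ_s|)/(1 − |Γ_s|)

VSWR ≈ 2.25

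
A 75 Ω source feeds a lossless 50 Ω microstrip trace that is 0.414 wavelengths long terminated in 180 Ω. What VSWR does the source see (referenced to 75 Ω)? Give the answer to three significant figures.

VSWR ≈ 3.24

βl = 2π × 0.414 = 149°
tan(βl) = -0.6
Z_in = Z_0·(Z_L + jZ_0·tanβl)/(Z_0 + jZ_L·tanβl) = 43.2 + j63.3 Ω
Γ_s = (Z_in − Z_s)/(Z_in + Z_s) = (-31.8 + j63.3)/(118 + j63.3), |Γ_s| = 0.528
VSWR = (1 + |Γ_s|)/(1 − |Γ_s|)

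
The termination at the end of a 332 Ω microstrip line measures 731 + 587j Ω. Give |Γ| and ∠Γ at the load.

Γ = (Z_L − Z_0)/(Z_L + Z_0) = (399 + j587)/(1063 + j587)
|Γ| = 710/1210 = 0.585

Γ ≈ 0.585 ∠ 26.9°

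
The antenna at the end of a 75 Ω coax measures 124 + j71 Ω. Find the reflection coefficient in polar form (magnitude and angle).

Γ ≈ 0.408 ∠ 35.8°

Γ = (Z_L − Z_0)/(Z_L + Z_0) = (49 + j71)/(199 + j71)
|Γ| = 86.3/211 = 0.408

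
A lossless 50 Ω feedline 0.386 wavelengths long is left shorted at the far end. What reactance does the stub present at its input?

X_in ≈ -43.5 Ω (capacitive)

βl = 2π × 0.386 = 139°
tan(βl) = -0.871
For a shorted stub, Z_in = jZ_0·tan(βl)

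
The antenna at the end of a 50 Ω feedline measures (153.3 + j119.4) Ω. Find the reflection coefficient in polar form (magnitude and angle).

Γ ≈ 0.67 ∠ 18.7°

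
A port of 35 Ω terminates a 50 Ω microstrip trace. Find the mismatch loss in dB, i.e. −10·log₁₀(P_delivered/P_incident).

mismatch loss ≈ 0.137 dB

Γ = (35 − 50)/(35 + 50) = -0.176
|Γ|² = 0.0311, so P_del/P_inc = 1 − |Γ|² = 0.969
ML = −10·log₁₀(1 − |Γ|²)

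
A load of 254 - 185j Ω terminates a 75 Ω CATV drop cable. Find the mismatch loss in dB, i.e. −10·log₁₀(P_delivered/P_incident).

Γ = (179 − j185)/(329 − j185), |Γ| = 0.682
|Γ|² = 0.465, so P_del/P_inc = 1 − |Γ|² = 0.535
ML = −10·log₁₀(1 − |Γ|²)

mismatch loss ≈ 2.72 dB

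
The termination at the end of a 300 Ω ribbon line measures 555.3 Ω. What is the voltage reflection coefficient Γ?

Γ = (Z_L − Z_0)/(Z_L + Z_0) = (555.3 − 300)/(555.3 + 300) = 255.3/855.3

Γ = 0.298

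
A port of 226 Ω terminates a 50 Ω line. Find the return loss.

Γ = (226 − 50)/(226 + 50) = 0.638
RL = −20·log₁₀|Γ| = −20·log₁₀(0.638)

RL ≈ 3.91 dB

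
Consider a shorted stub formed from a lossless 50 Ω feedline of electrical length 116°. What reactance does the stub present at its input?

tan(βl) = -2.05
For a shorted stub, Z_in = jZ_0·tan(βl)

X_in ≈ -103 Ω (capacitive)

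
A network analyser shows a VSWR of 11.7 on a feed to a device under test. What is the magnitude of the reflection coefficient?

|Γ| = (S − 1)/(S + 1) = (11.7 − 1)/(11.7 + 1) = 10.7/12.7

|Γ| ≈ 0.843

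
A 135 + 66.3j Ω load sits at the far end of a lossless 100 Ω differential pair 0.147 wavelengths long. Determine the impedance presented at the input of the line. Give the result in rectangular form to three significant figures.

βl = 2π × 0.147 = 52.9°
tan(βl) = tan(52.9°) = 1.32
Z_in = Z_0·(Z_L + jZ_0·tanβl)/(Z_0 + jZ_L·tanβl)
     = 100·(135 + j199)/(12.3 + j179)

Z_in ≈ 116 − j67.6 Ω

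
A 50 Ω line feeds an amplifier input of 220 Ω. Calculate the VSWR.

Γ = (220 − 50)/(220 + 50) = 0.63
VSWR = (1 + 0.63)/(1 − 0.63)

VSWR ≈ 4.4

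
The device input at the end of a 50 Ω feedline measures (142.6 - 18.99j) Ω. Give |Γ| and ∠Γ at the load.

Γ ≈ 0.488 ∠ -5.96°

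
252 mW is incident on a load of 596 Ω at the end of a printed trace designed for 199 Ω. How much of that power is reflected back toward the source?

Γ = (596 − 199)/(596 + 199) = 0.499
|Γ|² = 0.249
P_refl = |Γ|²·P_inc = 62.8 mW, P_del = (1 − |Γ|²)·P_inc = 189 mW

P_reflected ≈ 62.8 mW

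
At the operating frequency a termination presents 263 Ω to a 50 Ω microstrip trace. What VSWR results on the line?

VSWR ≈ 5.26

Γ = (263 − 50)/(263 + 50) = 0.681
VSWR = (1 + 0.681)/(1 − 0.681)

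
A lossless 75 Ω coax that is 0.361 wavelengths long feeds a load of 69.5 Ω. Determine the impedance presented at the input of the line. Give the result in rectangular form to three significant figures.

Z_in ≈ 75.8 − j5.69 Ω

βl = 2π × 0.361 = 130°
tan(βl) = tan(130°) = -1.19
Z_in = Z_0·(Z_L + jZ_0·tanβl)/(Z_0 + jZ_L·tanβl)
     = 75·(69.5 − j89.5)/(75 − j82.9)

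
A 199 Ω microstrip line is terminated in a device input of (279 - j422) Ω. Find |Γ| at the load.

|Γ| ≈ 0.674

Γ = (Z_L − Z_0)/(Z_L + Z_0) = (80 − j422)/(478 − j422)
|Γ| = 430/638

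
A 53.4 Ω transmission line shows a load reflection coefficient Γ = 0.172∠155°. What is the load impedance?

Z_L ≈ 38.6 + j5.79 Ω

Z_L = Z_0·(1 + Γ)/(1 − Γ) = 53.4·(0.844 + j0.0727)/(1.16 − j0.0727)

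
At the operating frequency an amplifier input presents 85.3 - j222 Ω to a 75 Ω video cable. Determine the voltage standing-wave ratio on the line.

VSWR ≈ 9.62

Γ = (Z_L − Z_0)/(Z_L + Z_0) = (10.3 − j222)/(160.3 − j222)
|Γ| = 222/274 = 0.812
VSWR = (1 + |Γ|)/(1 − |Γ|) = 1.81/0.188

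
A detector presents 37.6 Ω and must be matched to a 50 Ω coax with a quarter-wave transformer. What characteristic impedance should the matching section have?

Z_qwt ≈ 43.4 Ω

Z_qwt = √(Z_0·R_L) = √(50 × 37.6) = √1880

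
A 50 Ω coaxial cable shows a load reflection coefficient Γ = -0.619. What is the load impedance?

Z_L = Z_0·(1 + Γ)/(1 − Γ) = 50·(0.381)/(1.62)

Z_L ≈ 11.8 Ω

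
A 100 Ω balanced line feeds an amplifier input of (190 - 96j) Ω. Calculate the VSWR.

Γ = (Z_L − Z_0)/(Z_L + Z_0) = (90 − j96)/(290 − j96)
|Γ| = 132/305 = 0.431
VSWR = (1 + |Γ|)/(1 − |Γ|) = 1.43/0.569

VSWR ≈ 2.51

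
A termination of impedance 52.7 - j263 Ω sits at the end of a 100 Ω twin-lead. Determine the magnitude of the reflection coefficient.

Γ = (Z_L − Z_0)/(Z_L + Z_0) = (-47.3 − j263)/(152.7 − j263)
|Γ| = 267/304

|Γ| ≈ 0.879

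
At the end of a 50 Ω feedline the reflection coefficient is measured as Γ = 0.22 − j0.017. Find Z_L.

Z_L = Z_0·(1 + Γ)/(1 − Γ) = 50·(1.22 − j0.017)/(0.78 + j0.017)

Z_L ≈ 78.1 − j2.79 Ω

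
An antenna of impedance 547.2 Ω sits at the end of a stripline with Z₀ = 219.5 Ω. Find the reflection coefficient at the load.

Γ = (Z_L − Z_0)/(Z_L + Z_0) = (547.2 − 219.5)/(547.2 + 219.5) = 327.7/766.7

Γ = 0.427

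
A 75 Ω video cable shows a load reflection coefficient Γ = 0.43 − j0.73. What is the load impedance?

Z_L ≈ 24.7 − j128 Ω

Z_L = Z_0·(1 + Γ)/(1 − Γ) = 75·(1.43 − j0.73)/(0.57 + j0.73)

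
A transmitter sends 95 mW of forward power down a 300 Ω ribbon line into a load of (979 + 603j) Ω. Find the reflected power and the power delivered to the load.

P_reflected ≈ 39.2 mW; P_delivered ≈ 55.8 mW

|Γ| = |(679 + j603)/(1279 + j603)| = 0.642
|Γ|² = 0.412
P_refl = |Γ|²·P_inc = 39.2 mW, P_del = (1 − |Γ|²)·P_inc = 55.8 mW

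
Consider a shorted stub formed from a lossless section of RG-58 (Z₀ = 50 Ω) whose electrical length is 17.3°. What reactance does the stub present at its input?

tan(βl) = 0.311
For a shorted stub, Z_in = jZ_0·tan(βl)

X_in ≈ 15.6 Ω (inductive)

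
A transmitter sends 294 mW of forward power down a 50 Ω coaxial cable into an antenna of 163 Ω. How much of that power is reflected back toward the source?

Γ = (163 − 50)/(163 + 50) = 0.531
|Γ|² = 0.281
P_refl = |Γ|²·P_inc = 82.7 mW, P_del = (1 − |Γ|²)·P_inc = 211 mW

P_reflected ≈ 82.7 mW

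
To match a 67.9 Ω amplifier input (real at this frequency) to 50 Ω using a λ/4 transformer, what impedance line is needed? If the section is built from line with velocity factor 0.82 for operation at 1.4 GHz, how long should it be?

Z_qwt ≈ 58.3 Ω; length ≈ 4.39 cm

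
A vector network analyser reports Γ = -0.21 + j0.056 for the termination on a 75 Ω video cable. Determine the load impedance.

Z_L = Z_0·(1 + Γ)/(1 − Γ) = 75·(0.79 + j0.056)/(1.21 − j0.056)

Z_L ≈ 48.7 + j5.73 Ω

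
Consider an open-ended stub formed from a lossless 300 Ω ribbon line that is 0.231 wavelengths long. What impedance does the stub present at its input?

Z_in ≈ −j36 Ω

βl = 2π × 0.231 = 83.2°
tan(βl) = 8.34
For an open-ended stub, Z_in = −jZ_0·cot(βl) = −jZ_0/tan(βl)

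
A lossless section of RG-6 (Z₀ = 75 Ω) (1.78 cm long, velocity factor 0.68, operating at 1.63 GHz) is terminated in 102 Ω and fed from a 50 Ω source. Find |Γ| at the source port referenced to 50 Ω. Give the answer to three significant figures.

|Γ| ≈ 0.225

λ = v/f = 0.68·c / 1.63 GHz = 0.125 m
βl = 2π·l/λ = 2π × 0.142 = 51.2°
tan(βl) = 1.24
Z_in = Z_0·(Z_L + jZ_0·tanβl)/(Z_0 + jZ_L·tanβl) = 67.3 − j20.5 Ω
Γ_s = (Z_in − Z_s)/(Z_in + Z_s) = (17.3 − j20.5)/(117 − j20.5), |Γ_s| = 0.225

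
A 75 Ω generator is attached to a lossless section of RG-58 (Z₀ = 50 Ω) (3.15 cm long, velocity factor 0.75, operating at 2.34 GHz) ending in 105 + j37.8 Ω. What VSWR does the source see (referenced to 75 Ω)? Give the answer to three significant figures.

λ = v/f = 0.75·c / 2.34 GHz = 0.0962 m
βl = 2π·l/λ = 2π × 0.328 = 118°
tan(βl) = -1.89
Z_in = Z_0·(Z_L + jZ_0·tanβl)/(Z_0 + jZ_L·tanβl) = 22.2 + j12.9 Ω
Γ_s = (Z_in − Z_s)/(Z_in + Z_s) = (-52.8 + j12.9)/(97.2 + j12.9), |Γ_s| = 0.555
VSWR = (1 + |Γ_s|)/(1 − |Γ_s|)

VSWR ≈ 3.49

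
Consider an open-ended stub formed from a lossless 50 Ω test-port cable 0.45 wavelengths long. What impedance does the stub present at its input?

βl = 2π × 0.45 = 162°
tan(βl) = -0.325
For an open-ended stub, Z_in = −jZ_0·cot(βl) = −jZ_0/tan(βl)

Z_in ≈ +j154 Ω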